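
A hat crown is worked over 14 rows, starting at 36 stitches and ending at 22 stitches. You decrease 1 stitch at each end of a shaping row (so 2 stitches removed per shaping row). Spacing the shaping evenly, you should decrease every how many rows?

Decrease every 2nd row.

Stitches to remove: |22 − 36| = 14.
Shaping rows needed: 14 / 2 = 7.
14 rows / 7 = every 2 rows.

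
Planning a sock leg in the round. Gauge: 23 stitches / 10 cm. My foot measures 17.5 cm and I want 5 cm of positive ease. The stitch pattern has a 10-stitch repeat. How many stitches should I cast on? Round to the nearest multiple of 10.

Cast on 50 stitches.

Finished = 17.5 + 5 = 22.5 cm.
23 / 10 = 2.3 sts/cm.
22.5 × 2.3 = 51.75 sts.
Nearest multiple of 10: 50.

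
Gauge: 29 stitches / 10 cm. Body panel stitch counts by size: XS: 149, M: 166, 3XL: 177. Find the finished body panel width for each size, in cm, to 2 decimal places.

29/10 = 2.9 sts per cm.
XS: 149 / 2.9 = 51.379 → 51.38 cm.
M: 166 / 2.9 = 57.241 → 57.24 cm.
3XL: 177 / 2.9 = 61.034 → 61.03 cm.

XS 51.38 cm; M 57.24 cm; 3XL 61.03 cm.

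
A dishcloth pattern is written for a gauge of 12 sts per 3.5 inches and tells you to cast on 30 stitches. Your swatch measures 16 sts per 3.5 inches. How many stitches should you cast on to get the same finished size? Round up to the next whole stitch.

40 stitches.

Scale factor = 16 / 12 = 1.333.
30 × 16 / 12 = 40.00 sts.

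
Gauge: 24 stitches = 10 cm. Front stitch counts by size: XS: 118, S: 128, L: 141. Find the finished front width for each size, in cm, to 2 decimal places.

XS 49.17 cm; S 53.33 cm; L 58.75 cm.

24/10 = 2.4 sts per cm.
XS: 118 / 2.4 = 49.167 → 49.17 cm.
S: 128 / 2.4 = 53.333 → 53.33 cm.
L: 141 / 2.4 = 58.750 → 58.75 cm.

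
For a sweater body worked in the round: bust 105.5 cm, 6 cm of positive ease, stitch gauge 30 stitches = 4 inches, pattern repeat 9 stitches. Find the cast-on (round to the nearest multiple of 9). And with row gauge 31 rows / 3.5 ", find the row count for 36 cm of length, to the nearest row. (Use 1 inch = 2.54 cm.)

Finished = 105.5 + 6 = 111.5 cm.
111.5 cm × 1/2.54 = 43.90 inches.
30/4 = 7.5 sts per in; 43.90 × 7.5 = 329.23 sts.
Nearest multiple of 9 → 333.
36 cm = 14.17 inches; × 8.857 = 125.53 → 126 rows.

Cast on 333 stitches; work 126 rows.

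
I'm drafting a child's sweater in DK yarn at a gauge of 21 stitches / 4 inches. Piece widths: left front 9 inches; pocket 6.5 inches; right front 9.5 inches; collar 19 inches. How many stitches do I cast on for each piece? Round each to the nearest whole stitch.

Rate = 21/4 = 5.25 sts per in.
left front: 9 × 5.25 = 47.25 → 47.
pocket: 6.5 × 5.25 = 34.12 → 34.
right front: 9.5 × 5.25 = 49.88 → 50.
collar: 19 × 5.25 = 99.75 → 100.

left front 47; pocket 34; right front 50; collar 100.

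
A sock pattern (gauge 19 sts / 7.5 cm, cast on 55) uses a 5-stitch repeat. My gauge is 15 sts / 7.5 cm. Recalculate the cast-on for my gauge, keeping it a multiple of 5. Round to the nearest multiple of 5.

55 × 15 / 19 = 43.42.
Nearest multiple of 5: 45.

45 stitches.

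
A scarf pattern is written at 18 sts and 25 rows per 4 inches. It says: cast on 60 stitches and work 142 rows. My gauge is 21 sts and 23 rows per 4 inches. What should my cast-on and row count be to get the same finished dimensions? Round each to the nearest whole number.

Stitches: 60 × 21/18 = 70.00 → 70.
Rows: 142 × 23/25 = 130.64 → 131.

Cast on 70 stitches; work 131 rows.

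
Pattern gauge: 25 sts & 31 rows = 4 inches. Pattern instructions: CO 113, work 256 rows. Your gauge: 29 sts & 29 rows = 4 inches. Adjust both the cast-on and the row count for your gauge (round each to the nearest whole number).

Stitches: 113 × 29/25 = 131.08 → 131.
Rows: 256 × 29/31 = 239.48 → 239.

Cast on 131 stitches; work 239 rows.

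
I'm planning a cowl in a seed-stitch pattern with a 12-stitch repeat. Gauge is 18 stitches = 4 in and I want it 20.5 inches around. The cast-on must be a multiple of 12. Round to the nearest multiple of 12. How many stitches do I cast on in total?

18 / 4 = 4.5 sts per inch.
20.5 × 4.5 = 92.25 sts.
Nearest multiple of 12: 96.

96 stitches.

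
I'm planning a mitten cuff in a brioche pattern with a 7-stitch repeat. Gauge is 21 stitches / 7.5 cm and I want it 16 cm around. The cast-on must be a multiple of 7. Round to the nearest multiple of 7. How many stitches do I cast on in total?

21 / 7.5 = 2.8 sts per cm.
16 × 2.8 = 44.80 sts.
Nearest multiple of 7: 42.

42 stitches.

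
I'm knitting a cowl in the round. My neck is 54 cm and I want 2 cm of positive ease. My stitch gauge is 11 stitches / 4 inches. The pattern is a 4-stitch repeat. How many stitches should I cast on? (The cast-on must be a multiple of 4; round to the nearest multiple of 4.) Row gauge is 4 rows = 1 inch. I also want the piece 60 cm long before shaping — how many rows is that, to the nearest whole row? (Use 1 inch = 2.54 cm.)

Cast on 60 stitches; work 94 rows.

Finished = 54 + 2 = 56 cm.
56 cm × 1/2.54 = 22.05 inches.
11/4 = 2.75 sts per in; 22.05 × 2.75 = 60.63 sts.
Nearest multiple of 4 → 60.
60 cm = 23.62 inches; × 4 = 94.49 → 94 rows.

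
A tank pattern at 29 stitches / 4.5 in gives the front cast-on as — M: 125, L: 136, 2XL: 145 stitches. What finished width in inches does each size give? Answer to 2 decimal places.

29/4.5 = 6.444 sts per in.
M: 125 / 6.444 = 19.397 → 19.40 in.
L: 136 / 6.444 = 21.103 → 21.10 in.
2XL: 145 / 6.444 = 22.500 → 22.50 in.

M 19.40 inches; L 21.10 inches; 2XL 22.50 inches.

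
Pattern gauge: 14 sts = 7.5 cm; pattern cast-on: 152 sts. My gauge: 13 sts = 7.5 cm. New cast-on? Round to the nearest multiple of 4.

Scale factor = 13 / 14 = 0.929.
152 × 13 / 14 = 141.14 sts.
→ 140 sts.

Cast on 140 stitches.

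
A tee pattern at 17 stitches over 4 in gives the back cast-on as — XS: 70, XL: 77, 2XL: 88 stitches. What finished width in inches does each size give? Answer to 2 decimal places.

17/4 = 4.25 sts per in.
XS: 70 / 4.25 = 16.471 → 16.47 in.
XL: 77 / 4.25 = 18.118 → 18.12 in.
2XL: 88 / 4.25 = 20.706 → 20.71 in.

XS 16.47 inches; XL 18.12 inches; 2XL 20.71 inches.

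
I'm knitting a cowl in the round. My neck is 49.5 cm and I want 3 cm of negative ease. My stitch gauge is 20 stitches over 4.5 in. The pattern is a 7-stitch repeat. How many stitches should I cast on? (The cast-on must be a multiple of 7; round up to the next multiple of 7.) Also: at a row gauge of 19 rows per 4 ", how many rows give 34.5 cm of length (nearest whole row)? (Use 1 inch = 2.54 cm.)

Cast on 84 stitches; work 65 rows.

Finished = 49.5 − 3 = 46.5 cm.
46.5 cm × 1/2.54 = 18.31 inches.
20/4.5 = 4.444 sts per in; 18.31 × 4.444 = 81.36 sts.
Next multiple of 7 → 84.
34.5 cm = 13.58 inches; × 4.75 = 64.52 → 65 rows.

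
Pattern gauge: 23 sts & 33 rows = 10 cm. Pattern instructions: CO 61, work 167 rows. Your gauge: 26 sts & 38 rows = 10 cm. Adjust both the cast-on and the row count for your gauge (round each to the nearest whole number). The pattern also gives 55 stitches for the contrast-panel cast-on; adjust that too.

Stitches: 61 × 26/23 = 68.96 → 69.
Rows: 167 × 38/33 = 192.30 → 192.
contrast-panel cast-on: 55 × 26/23 = 62.17 → 62.

Cast on 69 stitches; work 192 rows; contrast-panel cast-on 62 stitches.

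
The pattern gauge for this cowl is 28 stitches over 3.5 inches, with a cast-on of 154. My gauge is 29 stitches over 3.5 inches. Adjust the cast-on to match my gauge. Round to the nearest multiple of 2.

Cast on 160 stitches.

Scale factor = 29 / 28 = 1.036.
154 × 29 / 28 = 159.50 sts.
→ 160 sts.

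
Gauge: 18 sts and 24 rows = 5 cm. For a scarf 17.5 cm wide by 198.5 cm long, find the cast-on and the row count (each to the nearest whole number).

Cast on 63 stitches and work 953 rows.

Stitch gauge = 18/5 = 3.6 sts/cm; 17.5 × 3.6 = 63.00 → 63 sts.
Row gauge = 24/5 = 4.8 rows/cm; 198.5 × 4.8 = 952.80 → 953 rows.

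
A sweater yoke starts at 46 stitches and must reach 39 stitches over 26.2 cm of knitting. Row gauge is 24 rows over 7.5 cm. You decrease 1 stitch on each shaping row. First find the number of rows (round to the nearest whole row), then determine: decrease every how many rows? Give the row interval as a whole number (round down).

Rows = 26.2 × 3.2 = 83.8 → 84 rows.
Stitches to remove: 7 → 7 shaping rows (at 1 st each).
84 / 7 = 12.00 → every 12 rows.

Decrease every 12th row.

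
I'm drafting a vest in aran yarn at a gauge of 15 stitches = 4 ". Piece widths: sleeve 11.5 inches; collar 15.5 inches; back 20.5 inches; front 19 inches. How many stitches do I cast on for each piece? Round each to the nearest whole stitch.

Rate = 15/4 = 3.75 sts per in.
sleeve: 11.5 × 3.75 = 43.12 → 43.
collar: 15.5 × 3.75 = 58.12 → 58.
back: 20.5 × 3.75 = 76.88 → 77.
front: 19 × 3.75 = 71.25 → 71.

sleeve 43; collar 58; back 77; front 71.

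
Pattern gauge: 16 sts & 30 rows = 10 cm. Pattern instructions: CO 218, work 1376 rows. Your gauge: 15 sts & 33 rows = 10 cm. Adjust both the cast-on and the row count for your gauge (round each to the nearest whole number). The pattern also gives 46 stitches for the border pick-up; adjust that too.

Stitches: 218 × 15/16 = 204.38 → 204.
Rows: 1376 × 33/30 = 1513.60 → 1514.
border pick-up: 46 × 15/16 = 43.12 → 43.

Cast on 204 stitches; work 1514 rows; border pick-up 43 stitches.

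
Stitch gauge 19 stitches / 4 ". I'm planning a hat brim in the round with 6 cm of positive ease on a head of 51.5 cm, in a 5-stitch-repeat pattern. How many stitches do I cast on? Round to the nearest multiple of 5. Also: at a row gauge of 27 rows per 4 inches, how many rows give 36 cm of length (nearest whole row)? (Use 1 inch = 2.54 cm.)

Cast on 110 stitches; work 96 rows.

Finished = 51.5 + 6 = 57.5 cm.
57.5 cm × 1/2.54 = 22.64 inches.
19/4 = 4.75 sts per in; 22.64 × 4.75 = 107.53 sts.
Nearest multiple of 5 → 110.
36 cm = 14.17 inches; × 6.75 = 95.67 → 96 rows.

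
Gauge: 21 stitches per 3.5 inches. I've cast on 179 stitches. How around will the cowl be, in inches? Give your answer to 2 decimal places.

21 stitches / 3.5 inch = 6 stitches per inch.
179 / 6 = 29.833 inches.

29.83 inches.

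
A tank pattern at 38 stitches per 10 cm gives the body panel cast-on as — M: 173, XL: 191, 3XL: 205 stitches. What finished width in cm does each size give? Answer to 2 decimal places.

M 45.53 cm; XL 50.26 cm; 3XL 53.95 cm.

38/10 = 3.8 sts per cm.
M: 173 / 3.8 = 45.526 → 45.53 cm.
XL: 191 / 3.8 = 50.263 → 50.26 cm.
3XL: 205 / 3.8 = 53.947 → 53.95 cm.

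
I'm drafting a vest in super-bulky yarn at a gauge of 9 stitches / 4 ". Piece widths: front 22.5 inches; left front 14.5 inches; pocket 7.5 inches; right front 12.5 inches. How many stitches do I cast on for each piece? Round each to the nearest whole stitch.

front 51; left front 33; pocket 17; right front 28.

Rate = 9/4 = 2.25 sts per in.
front: 22.5 × 2.25 = 50.62 → 51.
left front: 14.5 × 2.25 = 32.62 → 33.
pocket: 7.5 × 2.25 = 16.88 → 17.
right front: 12.5 × 2.25 = 28.12 → 28.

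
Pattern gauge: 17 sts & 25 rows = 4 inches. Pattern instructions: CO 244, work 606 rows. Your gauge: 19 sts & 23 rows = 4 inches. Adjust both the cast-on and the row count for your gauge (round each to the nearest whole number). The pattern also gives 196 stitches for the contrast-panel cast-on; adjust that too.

Stitches: 244 × 19/17 = 272.71 → 273.
Rows: 606 × 23/25 = 557.52 → 558.
contrast-panel cast-on: 196 × 19/17 = 219.06 → 219.

Cast on 273 stitches; work 558 rows; contrast-panel cast-on 219 stitches.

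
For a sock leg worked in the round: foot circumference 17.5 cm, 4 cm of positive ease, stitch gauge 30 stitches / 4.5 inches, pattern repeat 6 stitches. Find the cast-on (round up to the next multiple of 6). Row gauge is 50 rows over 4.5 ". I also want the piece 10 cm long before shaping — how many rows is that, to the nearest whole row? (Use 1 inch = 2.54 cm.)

Cast on 60 stitches; work 44 rows.

Finished = 17.5 + 4 = 21.5 cm.
21.5 cm × 1/2.54 = 8.46 inches.
30/4.5 = 6.667 sts per in; 8.46 × 6.667 = 56.43 sts.
Next multiple of 6 → 60.
10 cm = 3.94 inches; × 11.111 = 43.74 → 44 rows.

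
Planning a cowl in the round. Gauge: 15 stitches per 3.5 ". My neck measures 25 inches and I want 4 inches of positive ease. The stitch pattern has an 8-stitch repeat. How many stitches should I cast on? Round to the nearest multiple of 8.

CO 128 sts.

Finished = 25 + 4 = 29 inches.
15 / 3.5 = 4.286 sts/in.
29 × 4.286 = 124.29 sts.
Nearest multiple of 8: 128.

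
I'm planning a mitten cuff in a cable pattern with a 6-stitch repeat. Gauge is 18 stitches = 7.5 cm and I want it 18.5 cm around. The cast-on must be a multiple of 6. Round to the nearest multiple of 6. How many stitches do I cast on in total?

18 / 7.5 = 2.4 sts per cm.
18.5 × 2.4 = 44.40 sts.
Nearest multiple of 6: 42.

Cast on 42 stitches.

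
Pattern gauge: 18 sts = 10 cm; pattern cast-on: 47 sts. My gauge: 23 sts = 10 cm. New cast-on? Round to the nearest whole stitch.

60 stitches.

Scale factor = 23 / 18 = 1.278.
47 × 23 / 18 = 60.06 sts.
→ 60 sts.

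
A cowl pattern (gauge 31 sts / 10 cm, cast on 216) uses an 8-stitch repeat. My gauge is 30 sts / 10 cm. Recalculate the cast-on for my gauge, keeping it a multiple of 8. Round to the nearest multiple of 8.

216 × 30 / 31 = 209.03.
Nearest multiple of 8: 208.

208 stitches.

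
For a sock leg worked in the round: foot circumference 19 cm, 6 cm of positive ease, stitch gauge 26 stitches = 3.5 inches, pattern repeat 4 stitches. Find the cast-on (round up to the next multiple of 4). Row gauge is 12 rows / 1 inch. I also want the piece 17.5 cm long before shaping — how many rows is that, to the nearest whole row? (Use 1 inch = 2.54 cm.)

Cast on 76 stitches; work 83 rows.

Finished = 19 + 6 = 25 cm.
25 cm × 1/2.54 = 9.84 inches.
26/3.5 = 7.429 sts per in; 9.84 × 7.429 = 73.12 sts.
Next multiple of 4 → 76.
17.5 cm = 6.89 inches; × 12 = 82.68 → 83 rows.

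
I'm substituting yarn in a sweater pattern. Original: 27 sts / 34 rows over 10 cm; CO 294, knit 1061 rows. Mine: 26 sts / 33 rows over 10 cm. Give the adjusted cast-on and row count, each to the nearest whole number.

Stitches: 294 × 26/27 = 283.11 → 283.
Rows: 1061 × 33/34 = 1029.79 → 1030.

Cast on 283 stitches; work 1030 rows.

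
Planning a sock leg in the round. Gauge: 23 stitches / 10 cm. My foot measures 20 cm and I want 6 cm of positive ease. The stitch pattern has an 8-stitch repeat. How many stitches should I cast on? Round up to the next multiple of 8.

64 stitches.

Finished = 20 + 6 = 26 cm.
23 / 10 = 2.3 sts/cm.
26 × 2.3 = 59.80 sts.
Next multiple of 8: 64.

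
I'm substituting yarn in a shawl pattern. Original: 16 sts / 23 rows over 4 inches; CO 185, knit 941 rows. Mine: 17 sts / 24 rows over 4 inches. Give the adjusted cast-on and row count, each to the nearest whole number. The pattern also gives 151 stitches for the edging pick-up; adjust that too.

Cast on 197 stitches; work 982 rows; edging pick-up 160 stitches.

Stitches: 185 × 17/16 = 196.56 → 197.
Rows: 941 × 24/23 = 981.91 → 982.
edging pick-up: 151 × 17/16 = 160.44 → 160.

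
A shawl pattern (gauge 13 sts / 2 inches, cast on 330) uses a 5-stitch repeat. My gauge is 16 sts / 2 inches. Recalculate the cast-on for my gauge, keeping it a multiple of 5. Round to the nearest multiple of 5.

330 × 16 / 13 = 406.15.
Nearest multiple of 5: 405.

CO 405 sts.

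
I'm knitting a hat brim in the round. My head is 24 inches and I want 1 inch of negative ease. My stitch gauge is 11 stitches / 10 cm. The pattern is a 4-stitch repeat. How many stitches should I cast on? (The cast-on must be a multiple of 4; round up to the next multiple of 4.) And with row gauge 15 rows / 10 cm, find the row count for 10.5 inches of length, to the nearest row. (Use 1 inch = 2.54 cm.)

Finished = 24 − 1 = 23 inches.
23 inches × 2.54 = 58.42 cm.
11/10 = 1.1 sts per cm; 58.42 × 1.1 = 64.26 sts.
Next multiple of 4 → 68.
10.5 inches = 26.67 cm; × 1.5 = 40.01 → 40 rows.

Cast on 68 stitches; work 40 rows.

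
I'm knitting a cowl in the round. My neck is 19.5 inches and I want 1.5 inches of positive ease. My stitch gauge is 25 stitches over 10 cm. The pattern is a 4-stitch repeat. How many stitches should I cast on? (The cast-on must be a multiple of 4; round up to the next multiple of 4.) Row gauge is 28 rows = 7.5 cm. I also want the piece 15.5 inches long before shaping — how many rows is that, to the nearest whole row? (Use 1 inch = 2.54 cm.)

Finished = 19.5 + 1.5 = 21 inches.
21 inches × 2.54 = 53.34 cm.
25/10 = 2.5 sts per cm; 53.34 × 2.5 = 133.35 sts.
Next multiple of 4 → 136.
15.5 inches = 39.37 cm; × 3.733 = 146.98 → 147 rows.

Cast on 136 stitches; work 147 rows.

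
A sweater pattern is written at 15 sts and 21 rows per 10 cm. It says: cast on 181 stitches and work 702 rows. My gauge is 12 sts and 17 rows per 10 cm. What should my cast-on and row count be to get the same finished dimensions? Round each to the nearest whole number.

Cast on 145 stitches; work 568 rows.

Stitches: 181 × 12/15 = 144.80 → 145.
Rows: 702 × 17/21 = 568.29 → 568.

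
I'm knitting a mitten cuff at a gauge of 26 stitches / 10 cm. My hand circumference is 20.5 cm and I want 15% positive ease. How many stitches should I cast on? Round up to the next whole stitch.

Finished = 20.5 × 1.15 = 23.57 cm.
26 / 10 = 2.6 sts per cm.
23.57 × 2.6 = 61.30 sts.
→ 62 sts.

Cast on 62 stitches.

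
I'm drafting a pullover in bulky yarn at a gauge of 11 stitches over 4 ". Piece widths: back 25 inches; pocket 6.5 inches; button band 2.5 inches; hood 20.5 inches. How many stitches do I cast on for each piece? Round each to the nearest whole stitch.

back 69; pocket 18; button band 7; hood 56.

Rate = 11/4 = 2.75 sts per in.
back: 25 × 2.75 = 68.75 → 69.
pocket: 6.5 × 2.75 = 17.88 → 18.
button band: 2.5 × 2.75 = 6.88 → 7.
hood: 20.5 × 2.75 = 56.38 → 56.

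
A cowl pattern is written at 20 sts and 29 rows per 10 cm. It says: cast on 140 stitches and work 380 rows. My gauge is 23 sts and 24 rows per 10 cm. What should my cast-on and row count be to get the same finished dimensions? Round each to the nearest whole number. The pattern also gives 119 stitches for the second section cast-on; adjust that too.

Stitches: 140 × 23/20 = 161.00 → 161.
Rows: 380 × 24/29 = 314.48 → 314.
second section cast-on: 119 × 23/20 = 136.85 → 137.

Cast on 161 stitches; work 314 rows; second section cast-on 137 stitches.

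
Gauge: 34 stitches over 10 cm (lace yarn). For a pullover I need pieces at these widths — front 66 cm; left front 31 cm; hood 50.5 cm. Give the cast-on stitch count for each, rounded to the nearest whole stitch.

front 224; left front 105; hood 172.

Rate = 34/10 = 3.4 sts per cm.
front: 66 × 3.4 = 224.40 → 224.
left front: 31 × 3.4 = 105.40 → 105.
hood: 50.5 × 3.4 = 171.70 → 172.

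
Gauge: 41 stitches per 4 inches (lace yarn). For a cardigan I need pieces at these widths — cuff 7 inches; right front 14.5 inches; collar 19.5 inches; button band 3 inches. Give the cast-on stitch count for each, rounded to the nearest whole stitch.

Rate = 41/4 = 10.25 sts per in.
cuff: 7 × 10.25 = 71.75 → 72.
right front: 14.5 × 10.25 = 148.62 → 149.
collar: 19.5 × 10.25 = 199.88 → 200.
button band: 3 × 10.25 = 30.75 → 31.

cuff 72; right front 149; collar 200; button band 31.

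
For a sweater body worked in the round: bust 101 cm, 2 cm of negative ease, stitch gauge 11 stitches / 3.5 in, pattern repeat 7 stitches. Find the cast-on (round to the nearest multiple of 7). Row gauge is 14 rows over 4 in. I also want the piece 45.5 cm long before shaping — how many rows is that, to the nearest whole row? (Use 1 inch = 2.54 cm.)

Finished = 101 − 2 = 99 cm.
99 cm × 1/2.54 = 38.98 inches.
11/3.5 = 3.143 sts per in; 38.98 × 3.143 = 122.50 sts.
Nearest multiple of 7 → 119.
45.5 cm = 17.91 inches; × 3.5 = 62.70 → 63 rows.

Cast on 119 stitches; work 63 rows.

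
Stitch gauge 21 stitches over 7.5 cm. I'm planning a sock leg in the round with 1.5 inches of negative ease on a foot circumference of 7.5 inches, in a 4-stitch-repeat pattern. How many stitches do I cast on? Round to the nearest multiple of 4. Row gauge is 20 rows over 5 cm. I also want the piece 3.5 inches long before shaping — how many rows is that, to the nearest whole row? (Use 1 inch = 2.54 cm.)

Cast on 44 stitches; work 36 rows.

Finished = 7.5 − 1.5 = 6 inches.
6 inches × 2.54 = 15.24 cm.
21/7.5 = 2.8 sts per cm; 15.24 × 2.8 = 42.67 sts.
Nearest multiple of 4 → 44.
3.5 inches = 8.89 cm; × 4 = 35.56 → 36 rows.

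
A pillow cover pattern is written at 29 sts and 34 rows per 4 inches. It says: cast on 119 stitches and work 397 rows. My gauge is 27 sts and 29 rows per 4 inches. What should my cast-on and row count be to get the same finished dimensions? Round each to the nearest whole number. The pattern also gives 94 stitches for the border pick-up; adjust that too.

Cast on 111 stitches; work 339 rows; border pick-up 88 stitches.

Stitches: 119 × 27/29 = 110.79 → 111.
Rows: 397 × 29/34 = 338.62 → 339.
border pick-up: 94 × 27/29 = 87.52 → 88.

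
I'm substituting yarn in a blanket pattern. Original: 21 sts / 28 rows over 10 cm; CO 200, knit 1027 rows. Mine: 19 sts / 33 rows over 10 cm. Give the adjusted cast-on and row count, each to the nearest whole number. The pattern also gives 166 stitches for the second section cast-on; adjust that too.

Stitches: 200 × 19/21 = 180.95 → 181.
Rows: 1027 × 33/28 = 1210.39 → 1210.
second section cast-on: 166 × 19/21 = 150.19 → 150.

Cast on 181 stitches; work 1210 rows; second section cast-on 150 stitches.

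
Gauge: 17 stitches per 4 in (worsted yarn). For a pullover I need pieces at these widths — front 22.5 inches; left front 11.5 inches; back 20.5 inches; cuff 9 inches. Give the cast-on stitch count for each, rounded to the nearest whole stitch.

front 96; left front 49; back 87; cuff 38.

Rate = 17/4 = 4.25 sts per in.
front: 22.5 × 4.25 = 95.62 → 96.
left front: 11.5 × 4.25 = 48.88 → 49.
back: 20.5 × 4.25 = 87.12 → 87.
cuff: 9 × 4.25 = 38.25 → 38.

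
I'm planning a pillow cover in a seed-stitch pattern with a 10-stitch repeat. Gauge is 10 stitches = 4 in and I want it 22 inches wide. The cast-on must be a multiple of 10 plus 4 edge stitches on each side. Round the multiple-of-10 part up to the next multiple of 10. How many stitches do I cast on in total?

10 / 4 = 2.5 sts per inch.
22 × 2.5 = 55.00 sts.
Less 8 edge sts → 47.00 for the repeat.
Next multiple of 10: 50.
Add back 8 edge sts → 58.

CO 58 sts.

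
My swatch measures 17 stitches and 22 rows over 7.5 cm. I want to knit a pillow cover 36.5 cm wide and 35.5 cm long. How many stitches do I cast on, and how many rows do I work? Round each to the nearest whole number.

Cast on 83 stitches and work 104 rows.

Stitch gauge = 17/7.5 = 2.267 sts/cm; 36.5 × 2.267 = 82.73 → 83 sts.
Row gauge = 22/7.5 = 2.933 rows/cm; 35.5 × 2.933 = 104.13 → 104 rows.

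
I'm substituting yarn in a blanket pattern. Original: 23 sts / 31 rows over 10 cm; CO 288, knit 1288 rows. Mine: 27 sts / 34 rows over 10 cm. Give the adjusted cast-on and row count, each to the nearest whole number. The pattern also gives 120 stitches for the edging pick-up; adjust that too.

Stitches: 288 × 27/23 = 338.09 → 338.
Rows: 1288 × 34/31 = 1412.65 → 1413.
edging pick-up: 120 × 27/23 = 140.87 → 141.

Cast on 338 stitches; work 1413 rows; edging pick-up 141 stitches.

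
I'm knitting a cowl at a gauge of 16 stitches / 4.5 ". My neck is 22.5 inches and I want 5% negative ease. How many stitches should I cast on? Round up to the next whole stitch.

Finished = 22.5 × 0.95 = 21.38 in.
16 / 4.5 = 3.556 sts per inch.
21.38 × 3.556 = 76.00 sts.

76 stitches.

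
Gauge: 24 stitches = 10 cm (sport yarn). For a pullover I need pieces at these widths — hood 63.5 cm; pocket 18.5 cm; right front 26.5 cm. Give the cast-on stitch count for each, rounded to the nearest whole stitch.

hood 152; pocket 44; right front 64.

Rate = 24/10 = 2.4 sts per cm.
hood: 63.5 × 2.4 = 152.40 → 152.
pocket: 18.5 × 2.4 = 44.40 → 44.
right front: 26.5 × 2.4 = 63.60 → 64.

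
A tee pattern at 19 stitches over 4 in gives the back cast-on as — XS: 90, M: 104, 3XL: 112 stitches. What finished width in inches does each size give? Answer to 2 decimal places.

XS 18.95 inches; M 21.89 inches; 3XL 23.58 inches.

19/4 = 4.75 sts per in.
XS: 90 / 4.75 = 18.947 → 18.95 in.
M: 104 / 4.75 = 21.895 → 21.89 in.
3XL: 112 / 4.75 = 23.579 → 23.58 in.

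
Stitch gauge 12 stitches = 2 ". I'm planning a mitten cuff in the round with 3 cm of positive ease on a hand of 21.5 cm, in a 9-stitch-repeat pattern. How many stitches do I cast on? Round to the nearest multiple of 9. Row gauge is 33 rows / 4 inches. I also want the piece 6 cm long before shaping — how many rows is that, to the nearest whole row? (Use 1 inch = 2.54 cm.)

Finished = 21.5 + 3 = 24.5 cm.
24.5 cm × 1/2.54 = 9.65 inches.
12/2 = 6 sts per in; 9.65 × 6 = 57.87 sts.
Nearest multiple of 9 → 54.
6 cm = 2.36 inches; × 8.25 = 19.49 → 19 rows.

Cast on 54 stitches; work 19 rows.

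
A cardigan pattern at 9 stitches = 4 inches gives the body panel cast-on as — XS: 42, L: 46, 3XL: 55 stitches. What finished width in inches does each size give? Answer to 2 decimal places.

XS 18.67 inches; L 20.44 inches; 3XL 24.44 inches.

9/4 = 2.25 sts per in.
XS: 42 / 2.25 = 18.667 → 18.67 in.
L: 46 / 2.25 = 20.444 → 20.44 in.
3XL: 55 / 2.25 = 24.444 → 24.44 in.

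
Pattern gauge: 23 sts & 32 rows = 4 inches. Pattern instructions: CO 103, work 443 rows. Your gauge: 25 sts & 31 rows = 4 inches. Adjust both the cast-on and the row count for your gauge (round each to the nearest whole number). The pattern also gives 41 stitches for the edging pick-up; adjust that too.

Cast on 112 stitches; work 429 rows; edging pick-up 45 stitches.

Stitches: 103 × 25/23 = 111.96 → 112.
Rows: 443 × 31/32 = 429.16 → 429.
edging pick-up: 41 × 25/23 = 44.57 → 45.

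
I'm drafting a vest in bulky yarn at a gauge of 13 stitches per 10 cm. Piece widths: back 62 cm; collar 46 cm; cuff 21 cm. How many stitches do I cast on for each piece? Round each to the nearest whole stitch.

back 81; collar 60; cuff 27.

Rate = 13/10 = 1.3 sts per cm.
back: 62 × 1.3 = 80.60 → 81.
collar: 46 × 1.3 = 59.80 → 60.
cuff: 21 × 1.3 = 27.30 → 27.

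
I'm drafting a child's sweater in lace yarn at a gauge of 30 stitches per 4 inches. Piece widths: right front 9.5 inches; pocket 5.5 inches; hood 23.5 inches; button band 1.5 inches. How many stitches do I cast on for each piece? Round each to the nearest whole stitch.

Rate = 30/4 = 7.5 sts per in.
right front: 9.5 × 7.5 = 71.25 → 71.
pocket: 5.5 × 7.5 = 41.25 → 41.
hood: 23.5 × 7.5 = 176.25 → 176.
button band: 1.5 × 7.5 = 11.25 → 11.

right front 71; pocket 41; hood 176; button band 11.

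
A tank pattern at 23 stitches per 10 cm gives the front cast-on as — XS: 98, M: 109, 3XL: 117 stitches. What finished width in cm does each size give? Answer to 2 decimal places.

XS 42.61 cm; M 47.39 cm; 3XL 50.87 cm.

23/10 = 2.3 sts per cm.
XS: 98 / 2.3 = 42.609 → 42.61 cm.
M: 109 / 2.3 = 47.391 → 47.39 cm.
3XL: 117 / 2.3 = 50.870 → 50.87 cm.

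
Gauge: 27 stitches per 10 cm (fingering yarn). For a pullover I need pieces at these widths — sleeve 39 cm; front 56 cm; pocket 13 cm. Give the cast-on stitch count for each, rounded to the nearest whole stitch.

Rate = 27/10 = 2.7 sts per cm.
sleeve: 39 × 2.7 = 105.30 → 105.
front: 56 × 2.7 = 151.20 → 151.
pocket: 13 × 2.7 = 35.10 → 35.

sleeve 105; front 151; pocket 35.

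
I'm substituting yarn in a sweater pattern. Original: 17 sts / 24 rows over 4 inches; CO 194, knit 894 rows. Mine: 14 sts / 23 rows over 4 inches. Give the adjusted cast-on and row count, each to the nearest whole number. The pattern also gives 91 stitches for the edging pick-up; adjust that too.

Stitches: 194 × 14/17 = 159.76 → 160.
Rows: 894 × 23/24 = 856.75 → 857.
edging pick-up: 91 × 14/17 = 74.94 → 75.

Cast on 160 stitches; work 857 rows; edging pick-up 75 stitches.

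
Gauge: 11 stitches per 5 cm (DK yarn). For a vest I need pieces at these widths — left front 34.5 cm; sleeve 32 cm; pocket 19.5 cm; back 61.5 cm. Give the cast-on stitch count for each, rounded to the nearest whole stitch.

Rate = 11/5 = 2.2 sts per cm.
left front: 34.5 × 2.2 = 75.90 → 76.
sleeve: 32 × 2.2 = 70.40 → 70.
pocket: 19.5 × 2.2 = 42.90 → 43.
back: 61.5 × 2.2 = 135.30 → 135.

left front 76; sleeve 70; pocket 43; back 135.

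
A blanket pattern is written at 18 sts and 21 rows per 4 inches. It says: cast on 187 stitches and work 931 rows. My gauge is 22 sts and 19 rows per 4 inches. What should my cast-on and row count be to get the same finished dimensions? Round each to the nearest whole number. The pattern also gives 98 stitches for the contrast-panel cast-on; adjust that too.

Cast on 229 stitches; work 842 rows; contrast-panel cast-on 120 stitches.

Stitches: 187 × 22/18 = 228.56 → 229.
Rows: 931 × 19/21 = 842.33 → 842.
contrast-panel cast-on: 98 × 22/18 = 119.78 → 120.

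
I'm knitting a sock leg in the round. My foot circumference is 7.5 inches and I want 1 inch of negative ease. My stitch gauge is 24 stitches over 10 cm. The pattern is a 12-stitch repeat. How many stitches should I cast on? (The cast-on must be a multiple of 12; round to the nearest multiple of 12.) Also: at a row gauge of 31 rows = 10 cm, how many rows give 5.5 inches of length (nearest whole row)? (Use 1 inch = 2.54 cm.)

Finished = 7.5 − 1 = 6.5 inches.
6.5 inches × 2.54 = 16.51 cm.
24/10 = 2.4 sts per cm; 16.51 × 2.4 = 39.62 sts.
Nearest multiple of 12 → 36.
5.5 inches = 13.97 cm; × 3.1 = 43.31 → 43 rows.

Cast on 36 stitches; work 43 rows.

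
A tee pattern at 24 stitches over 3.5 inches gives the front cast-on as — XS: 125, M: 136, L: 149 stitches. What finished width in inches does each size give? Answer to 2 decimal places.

XS 18.23 inches; M 19.83 inches; L 21.73 inches.

24/3.5 = 6.857 sts per in.
XS: 125 / 6.857 = 18.229 → 18.23 in.
M: 136 / 6.857 = 19.833 → 19.83 in.
L: 149 / 6.857 = 21.729 → 21.73 in.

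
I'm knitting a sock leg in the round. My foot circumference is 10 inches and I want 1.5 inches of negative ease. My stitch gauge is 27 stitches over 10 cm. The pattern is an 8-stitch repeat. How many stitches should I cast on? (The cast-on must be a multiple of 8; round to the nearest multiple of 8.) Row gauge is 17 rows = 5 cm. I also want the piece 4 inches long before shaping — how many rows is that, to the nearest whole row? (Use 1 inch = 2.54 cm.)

Finished = 10 − 1.5 = 8.5 inches.
8.5 inches × 2.54 = 21.59 cm.
27/10 = 2.7 sts per cm; 21.59 × 2.7 = 58.29 sts.
Nearest multiple of 8 → 56.
4 inches = 10.16 cm; × 3.4 = 34.54 → 35 rows.

Cast on 56 stitches; work 35 rows.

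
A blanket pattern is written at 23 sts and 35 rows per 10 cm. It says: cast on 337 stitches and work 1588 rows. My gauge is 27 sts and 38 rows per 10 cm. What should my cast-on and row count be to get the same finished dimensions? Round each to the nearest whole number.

Cast on 396 stitches; work 1724 rows.

Stitches: 337 × 27/23 = 395.61 → 396.
Rows: 1588 × 38/35 = 1724.11 → 1724.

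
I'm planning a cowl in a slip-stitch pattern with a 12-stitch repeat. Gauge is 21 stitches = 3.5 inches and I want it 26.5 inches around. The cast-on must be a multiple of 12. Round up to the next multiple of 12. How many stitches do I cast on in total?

168 stitches.

21 / 3.5 = 6 sts per inch.
26.5 × 6 = 159.00 sts.
Next multiple of 12: 168.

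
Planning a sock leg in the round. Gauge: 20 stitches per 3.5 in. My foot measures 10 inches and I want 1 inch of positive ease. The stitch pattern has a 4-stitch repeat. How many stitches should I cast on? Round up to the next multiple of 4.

Finished = 10 + 1 = 11 inches.
20 / 3.5 = 5.714 sts/in.
11 × 5.714 = 62.86 sts.
Next multiple of 4: 64.

64 stitches.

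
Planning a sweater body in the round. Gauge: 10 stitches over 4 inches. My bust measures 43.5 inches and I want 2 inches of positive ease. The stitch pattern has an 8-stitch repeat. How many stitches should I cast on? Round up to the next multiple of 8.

Finished = 43.5 + 2 = 45.5 inches.
10 / 4 = 2.5 sts/in.
45.5 × 2.5 = 113.75 sts.
Next multiple of 8: 120.

CO 120 sts.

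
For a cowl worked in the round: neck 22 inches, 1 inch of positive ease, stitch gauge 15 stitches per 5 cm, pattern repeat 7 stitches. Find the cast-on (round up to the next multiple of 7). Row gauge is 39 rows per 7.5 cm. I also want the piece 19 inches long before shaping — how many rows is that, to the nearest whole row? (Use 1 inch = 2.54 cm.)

Cast on 182 stitches; work 251 rows.

Finished = 22 + 1 = 23 inches.
23 inches × 2.54 = 58.42 cm.
15/5 = 3 sts per cm; 58.42 × 3 = 175.26 sts.
Next multiple of 7 → 182.
19 inches = 48.26 cm; × 5.2 = 250.95 → 251 rows.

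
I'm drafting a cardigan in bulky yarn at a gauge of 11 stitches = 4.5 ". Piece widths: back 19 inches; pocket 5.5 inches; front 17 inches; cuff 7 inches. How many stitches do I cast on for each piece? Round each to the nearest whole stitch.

Rate = 11/4.5 = 2.444 sts per in.
back: 19 × 2.444 = 46.44 → 46.
pocket: 5.5 × 2.444 = 13.44 → 13.
front: 17 × 2.444 = 41.56 → 42.
cuff: 7 × 2.444 = 17.11 → 17.

back 46; pocket 13; front 42; cuff 17.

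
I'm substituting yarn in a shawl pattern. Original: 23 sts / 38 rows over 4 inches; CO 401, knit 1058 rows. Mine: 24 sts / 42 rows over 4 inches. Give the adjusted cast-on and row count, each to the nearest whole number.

Cast on 418 stitches; work 1169 rows.

Stitches: 401 × 24/23 = 418.43 → 418.
Rows: 1058 × 42/38 = 1169.37 → 1169.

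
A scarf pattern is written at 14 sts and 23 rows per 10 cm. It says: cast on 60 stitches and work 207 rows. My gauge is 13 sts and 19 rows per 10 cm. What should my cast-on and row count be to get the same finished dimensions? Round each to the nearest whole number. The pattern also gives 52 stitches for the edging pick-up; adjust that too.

Cast on 56 stitches; work 171 rows; edging pick-up 48 stitches.

Stitches: 60 × 13/14 = 55.71 → 56.
Rows: 207 × 19/23 = 171.00 → 171.
edging pick-up: 52 × 13/14 = 48.29 → 48.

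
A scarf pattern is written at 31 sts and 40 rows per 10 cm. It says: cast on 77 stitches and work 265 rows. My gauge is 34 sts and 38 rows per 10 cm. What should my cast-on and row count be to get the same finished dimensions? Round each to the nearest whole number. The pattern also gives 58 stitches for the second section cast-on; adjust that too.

Cast on 84 stitches; work 252 rows; second section cast-on 64 stitches.

Stitches: 77 × 34/31 = 84.45 → 84.
Rows: 265 × 38/40 = 251.75 → 252.
second section cast-on: 58 × 34/31 = 63.61 → 64.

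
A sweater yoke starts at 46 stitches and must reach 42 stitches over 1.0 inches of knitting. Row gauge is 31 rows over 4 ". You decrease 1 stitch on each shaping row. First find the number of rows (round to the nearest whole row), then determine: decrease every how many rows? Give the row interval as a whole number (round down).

Rows = 1.0 × 7.75 = 7.8 → 8 rows.
Stitches to remove: 4 → 4 shaping rows (at 1 st each).
8 / 4 = 2.00 → every 2 rows.

Decrease every 2nd row.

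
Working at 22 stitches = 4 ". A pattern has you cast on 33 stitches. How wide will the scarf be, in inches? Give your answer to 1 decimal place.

22 stitches / 4 inch = 5.5 stitches per inch.
33 / 5.5 = 6.00 inches.

6.0 inches.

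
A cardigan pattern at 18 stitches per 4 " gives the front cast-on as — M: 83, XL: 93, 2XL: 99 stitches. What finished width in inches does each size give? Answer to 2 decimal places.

18/4 = 4.5 sts per in.
M: 83 / 4.5 = 18.444 → 18.44 in.
XL: 93 / 4.5 = 20.667 → 20.67 in.
2XL: 99 / 4.5 = 22.000 → 22.00 in.

M 18.44 inches; XL 20.67 inches; 2XL 22.00 inches.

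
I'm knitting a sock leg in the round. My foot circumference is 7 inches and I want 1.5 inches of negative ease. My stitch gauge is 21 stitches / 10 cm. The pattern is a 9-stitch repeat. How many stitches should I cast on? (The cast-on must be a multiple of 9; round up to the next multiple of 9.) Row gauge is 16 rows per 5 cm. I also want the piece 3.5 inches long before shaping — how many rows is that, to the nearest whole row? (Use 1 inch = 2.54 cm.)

Finished = 7 − 1.5 = 5.5 inches.
5.5 inches × 2.54 = 13.97 cm.
21/10 = 2.1 sts per cm; 13.97 × 2.1 = 29.34 sts.
Next multiple of 9 → 36.
3.5 inches = 8.89 cm; × 3.2 = 28.45 → 28 rows.

Cast on 36 stitches; work 28 rows.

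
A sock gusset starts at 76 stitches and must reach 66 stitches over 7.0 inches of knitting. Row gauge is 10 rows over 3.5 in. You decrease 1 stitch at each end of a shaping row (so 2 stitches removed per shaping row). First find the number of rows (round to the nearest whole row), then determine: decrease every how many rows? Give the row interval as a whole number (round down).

Decrease every 4th row.

Rows = 7.0 × 2.857 = 20.0 → 20 rows.
Stitches to remove: 10 → 5 shaping rows (at 2 st each).
20 / 5 = 4.00 → every 4 rows.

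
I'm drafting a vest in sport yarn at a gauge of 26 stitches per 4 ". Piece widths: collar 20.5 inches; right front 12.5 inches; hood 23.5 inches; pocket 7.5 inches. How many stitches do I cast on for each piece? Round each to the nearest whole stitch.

collar 133; right front 81; hood 153; pocket 49.

Rate = 26/4 = 6.5 sts per in.
collar: 20.5 × 6.5 = 133.25 → 133.
right front: 12.5 × 6.5 = 81.25 → 81.
hood: 23.5 × 6.5 = 152.75 → 153.
pocket: 7.5 × 6.5 = 48.75 → 49.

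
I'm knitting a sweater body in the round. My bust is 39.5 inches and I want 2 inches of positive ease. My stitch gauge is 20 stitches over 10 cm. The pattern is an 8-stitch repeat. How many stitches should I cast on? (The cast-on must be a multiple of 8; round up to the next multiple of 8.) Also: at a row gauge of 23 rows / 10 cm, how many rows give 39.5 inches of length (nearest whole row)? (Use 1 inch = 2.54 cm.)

Finished = 39.5 + 2 = 41.5 inches.
41.5 inches × 2.54 = 105.41 cm.
20/10 = 2 sts per cm; 105.41 × 2 = 210.82 sts.
Next multiple of 8 → 216.
39.5 inches = 100.33 cm; × 2.3 = 230.76 → 231 rows.

Cast on 216 stitches; work 231 rows.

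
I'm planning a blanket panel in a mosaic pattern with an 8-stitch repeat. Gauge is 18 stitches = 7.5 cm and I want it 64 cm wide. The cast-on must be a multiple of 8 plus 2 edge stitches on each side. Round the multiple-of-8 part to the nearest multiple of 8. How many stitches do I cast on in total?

18 / 7.5 = 2.4 sts per cm.
64 × 2.4 = 153.60 sts.
Less 4 edge sts → 149.60 for the repeat.
Nearest multiple of 8: 152.
Add back 4 edge sts → 156.

Cast on 156 stitches.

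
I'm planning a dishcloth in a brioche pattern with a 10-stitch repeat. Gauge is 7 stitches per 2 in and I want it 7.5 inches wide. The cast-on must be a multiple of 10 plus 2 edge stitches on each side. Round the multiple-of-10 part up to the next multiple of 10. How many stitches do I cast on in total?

CO 34 sts.

7 / 2 = 3.5 sts per inch.
7.5 × 3.5 = 26.25 sts.
Less 4 edge sts → 22.25 for the repeat.
Next multiple of 10: 30.
Add back 4 edge sts → 34.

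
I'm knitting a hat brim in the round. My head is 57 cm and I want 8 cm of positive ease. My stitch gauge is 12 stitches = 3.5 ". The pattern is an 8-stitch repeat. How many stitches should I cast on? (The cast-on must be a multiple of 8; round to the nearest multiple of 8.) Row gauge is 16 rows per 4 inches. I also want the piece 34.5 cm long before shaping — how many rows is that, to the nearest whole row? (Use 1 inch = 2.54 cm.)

Cast on 88 stitches; work 54 rows.

Finished = 57 + 8 = 65 cm.
65 cm × 1/2.54 = 25.59 inches.
12/3.5 = 3.429 sts per in; 25.59 × 3.429 = 87.74 sts.
Nearest multiple of 8 → 88.
34.5 cm = 13.58 inches; × 4 = 54.33 → 54 rows.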